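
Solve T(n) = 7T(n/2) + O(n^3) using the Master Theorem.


a=7, b=2, c=3. log_2(7)=2.807 < c=3. Case 3: O(n^c) = O(n^3)
Complexity: O(n^3)


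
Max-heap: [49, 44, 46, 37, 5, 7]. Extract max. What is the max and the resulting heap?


Max = 49
Replace root with last, heapify down
Resulting heap: [46, 44, 7, 37, 5]


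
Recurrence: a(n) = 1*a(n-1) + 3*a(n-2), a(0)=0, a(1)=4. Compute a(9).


Build bottom-up:
...a(7)=388, a(8)=868, a(9)=1*868+3*388=2032


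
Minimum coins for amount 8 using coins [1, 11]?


dp[0]=0; dp[i]=1+min(dp[i-c] for c in coins)
...dp[3]=3, dp[4]=4, dp[5]=5, dp[6]=6, dp[7]=7, dp[8]=8
Minimum coins for 8 = 8


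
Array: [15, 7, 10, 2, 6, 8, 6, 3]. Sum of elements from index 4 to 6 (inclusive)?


Prefix sums: [0, 15, 22, 32, 34, 40, 48, 54, 57]
Sum[4..6] = prefix[7] - prefix[4] = 54 - 34 = 20


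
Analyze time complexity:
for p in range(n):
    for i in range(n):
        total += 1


Per nesting level: O(n) * O(n) = O(n^2)
Complexity: O(n^2)


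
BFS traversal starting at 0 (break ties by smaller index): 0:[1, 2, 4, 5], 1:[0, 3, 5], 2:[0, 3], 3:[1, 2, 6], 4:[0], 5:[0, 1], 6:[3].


BFS queue: start with [0]
Visit order: [0, 1, 2, 4, 5, 3, 6]


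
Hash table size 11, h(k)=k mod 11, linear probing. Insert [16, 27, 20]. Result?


Insertions: 16->slot 5; 27->slot 6; 20->slot 9
Table: [None, None, None, None, None, 16, 27, None, None, 20, None]


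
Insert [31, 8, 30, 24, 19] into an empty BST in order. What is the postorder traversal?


Root = 31; build tree by BST insertion.
Postorder traversal: [19, 24, 30, 8, 31]


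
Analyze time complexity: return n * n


Analysis: constant-time operation, no loop
Complexity: O(1)


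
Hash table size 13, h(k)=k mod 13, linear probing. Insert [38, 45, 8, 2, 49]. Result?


Insertions: 38->slot 12; 45->slot 6; 8->slot 8; 2->slot 2; 49->slot 10
Table: [None, None, 2, None, None, None, 45, None, 8, None, 49, None, 38]


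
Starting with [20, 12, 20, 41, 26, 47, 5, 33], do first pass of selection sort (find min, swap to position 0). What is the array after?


After one pass: [5, 12, 20, 41, 26, 47, 20, 33]


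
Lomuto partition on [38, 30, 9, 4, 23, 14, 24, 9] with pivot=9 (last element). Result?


Elements <= 9 go left of pivot.
Result: [9, 4, 9, 30, 23, 14, 24, 38], pivot at index 2


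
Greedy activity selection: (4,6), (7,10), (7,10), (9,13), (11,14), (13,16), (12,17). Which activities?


Greedy: pick earliest-ending, then skip overlaps.
Selected (3 activities): [(4, 6), (7, 10), (11, 14)]


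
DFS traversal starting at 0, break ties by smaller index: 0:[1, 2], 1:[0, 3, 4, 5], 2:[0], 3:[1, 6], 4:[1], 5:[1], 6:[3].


DFS stack-based: start with [0]
Visit order: [0, 1, 3, 6, 4, 5, 2]


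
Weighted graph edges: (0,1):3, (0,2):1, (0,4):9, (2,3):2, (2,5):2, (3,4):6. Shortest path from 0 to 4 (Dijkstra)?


Dijkstra from 0:
Distances: {0: 0, 1: 3, 2: 1, 3: 3, 4: 9, 5: 3}
Shortest distance to 4 = 9, path = [0, 4]


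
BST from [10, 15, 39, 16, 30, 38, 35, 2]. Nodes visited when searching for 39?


BST root = 10
Search for 39: compare at each node
Path: [10, 15, 39]


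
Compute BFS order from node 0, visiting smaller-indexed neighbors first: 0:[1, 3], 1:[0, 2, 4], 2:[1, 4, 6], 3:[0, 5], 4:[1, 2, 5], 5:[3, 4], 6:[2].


BFS queue: start with [0]
Visit order: [0, 1, 3, 2, 4, 5, 6]


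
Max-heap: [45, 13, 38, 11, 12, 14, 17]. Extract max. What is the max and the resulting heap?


Max = 45
Replace root with last, heapify down
Resulting heap: [38, 13, 17, 11, 12, 14]


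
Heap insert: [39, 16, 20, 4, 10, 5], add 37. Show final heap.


Append 37: [39, 16, 20, 4, 10, 5, 37]
Bubble up: swap idx 6(37) with idx 2(20)
Result: [39, 16, 37, 4, 10, 5, 20]


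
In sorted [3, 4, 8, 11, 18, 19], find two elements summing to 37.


Two pointers: lo=0, hi=5
Found pair: (18, 19) summing to 37


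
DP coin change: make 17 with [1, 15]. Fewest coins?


dp[0]=0; dp[i]=1+min(dp[i-c] for c in coins)
...dp[12]=12, dp[13]=13, dp[14]=14, dp[15]=1, dp[16]=2, dp[17]=3
Minimum coins for 17 = 3


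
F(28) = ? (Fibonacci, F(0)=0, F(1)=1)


F(n)=F(n-1)+F(n-2)
...F(26)=121393, F(27)=196418, F(28)=317811


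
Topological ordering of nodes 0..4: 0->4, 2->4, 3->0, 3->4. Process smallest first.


Kahn's algorithm, process smallest node first
Order: [1, 2, 3, 0, 4]


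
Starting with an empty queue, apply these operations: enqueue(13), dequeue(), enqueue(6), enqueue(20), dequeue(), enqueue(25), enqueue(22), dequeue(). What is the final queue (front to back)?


enqueue(13) -> [13]
dequeue() returns 13 -> []
enqueue(6) -> [6]
enqueue(20) -> [6, 20]
dequeue() returns 6 -> [20]
enqueue(25) -> [20, 25]
enqueue(22) -> [20, 25, 22]
dequeue() returns 20 -> [25, 22]
Final queue (front to back): [25, 22]


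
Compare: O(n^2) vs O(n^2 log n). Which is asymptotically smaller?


quadratic grows slower than n^2 log n
O(n^2) is asymptotically smaller; O(n^2 log n) grows faster


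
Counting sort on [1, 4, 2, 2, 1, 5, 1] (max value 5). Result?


Count array: [0, 3, 2, 0, 1, 1]
Reconstruct: [1, 1, 1, 2, 2, 4, 5]


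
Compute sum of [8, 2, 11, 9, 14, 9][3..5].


Prefix sums: [0, 8, 10, 21, 30, 44, 53]
Sum[3..5] = prefix[6] - prefix[3] = 53 - 21 = 32


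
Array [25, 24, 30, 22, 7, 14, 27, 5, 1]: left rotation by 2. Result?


Left rotate by 2: [30, 22, 7, 14, 27, 5, 1, 25, 24]


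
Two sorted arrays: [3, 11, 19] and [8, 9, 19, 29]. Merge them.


Compare heads, take smaller each step.
Merged: [3, 8, 9, 11, 19, 19, 29]


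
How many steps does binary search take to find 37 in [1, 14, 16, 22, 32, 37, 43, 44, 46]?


Search for 37:
[0,8] mid=4 arr[4]=32
[5,8] mid=6 arr[6]=43
[5,5] mid=5 arr[5]=37
Total: 3 comparisons


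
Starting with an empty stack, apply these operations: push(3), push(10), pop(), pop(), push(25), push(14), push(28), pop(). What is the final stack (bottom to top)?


push(3) -> [3]
push(10) -> [3, 10]
pop() returns 10 -> [3]
pop() returns 3 -> []
push(25) -> [25]
push(14) -> [25, 14]
push(28) -> [25, 14, 28]
pop() returns 28 -> [25, 14]
Final stack (bottom to top): [25, 14]


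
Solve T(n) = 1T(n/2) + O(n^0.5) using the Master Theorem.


a=1, b=2, c=0.5. log_2(1)=0 < c=0.5. Case 3: O(n^c) = O(sqrt(n))
Complexity: O(sqrt(n))


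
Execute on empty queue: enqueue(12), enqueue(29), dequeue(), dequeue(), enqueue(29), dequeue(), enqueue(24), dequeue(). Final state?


enqueue(12) -> [12]
enqueue(29) -> [12, 29]
dequeue() returns 12 -> [29]
dequeue() returns 29 -> []
enqueue(29) -> [29]
dequeue() returns 29 -> []
enqueue(24) -> [24]
dequeue() returns 24 -> []
Final queue (front to back): []


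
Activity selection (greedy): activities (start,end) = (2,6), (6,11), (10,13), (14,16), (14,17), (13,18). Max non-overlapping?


Greedy: pick earliest-ending, then skip overlaps.
Selected (3 activities): [(2, 6), (6, 11), (14, 16)]


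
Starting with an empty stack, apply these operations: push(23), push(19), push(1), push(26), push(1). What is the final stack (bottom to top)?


push(23) -> [23]
push(19) -> [23, 19]
push(1) -> [23, 19, 1]
push(26) -> [23, 19, 1, 26]
push(1) -> [23, 19, 1, 26, 1]
Final stack (bottom to top): [23, 19, 1, 26, 1]


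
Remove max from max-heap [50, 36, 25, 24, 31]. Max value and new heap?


Max = 50
Replace root with last, heapify down
Resulting heap: [36, 31, 25, 24]


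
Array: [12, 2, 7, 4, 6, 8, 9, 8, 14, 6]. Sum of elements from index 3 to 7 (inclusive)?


Prefix sums: [0, 12, 14, 21, 25, 31, 39, 48, 56, 70, 76]
Sum[3..7] = prefix[8] - prefix[3] = 56 - 21 = 35


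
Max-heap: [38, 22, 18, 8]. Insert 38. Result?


Append 38: [38, 22, 18, 8, 38]
Bubble up: swap idx 4(38) with idx 1(22)
Result: [38, 38, 18, 8, 22]


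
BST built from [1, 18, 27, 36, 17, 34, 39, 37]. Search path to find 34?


BST root = 1
Search for 34: compare at each node
Path: [1, 18, 27, 36, 34]


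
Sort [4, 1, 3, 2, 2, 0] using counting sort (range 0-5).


Count array: [1, 1, 2, 1, 1, 0]
Reconstruct: [0, 1, 2, 2, 3, 4]


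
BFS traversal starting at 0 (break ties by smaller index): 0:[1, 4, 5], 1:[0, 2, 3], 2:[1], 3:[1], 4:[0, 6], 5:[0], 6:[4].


BFS queue: start with [0]
Visit order: [0, 1, 4, 5, 2, 3, 6]


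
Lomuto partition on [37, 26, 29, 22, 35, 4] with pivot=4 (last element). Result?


Elements <= 4 go left of pivot.
Result: [4, 26, 29, 22, 35, 37], pivot at index 0


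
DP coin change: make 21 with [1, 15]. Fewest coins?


dp[0]=0; dp[i]=1+min(dp[i-c] for c in coins)
...dp[16]=2, dp[17]=3, dp[18]=4, dp[19]=5, dp[20]=6, dp[21]=7
Minimum coins for 21 = 7


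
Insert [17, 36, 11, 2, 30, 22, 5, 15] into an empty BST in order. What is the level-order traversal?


Root = 17; build tree by BST insertion.
Level-Order traversal: [17, 11, 36, 2, 15, 30, 5, 22]


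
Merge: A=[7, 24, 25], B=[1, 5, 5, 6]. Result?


Compare heads, take smaller each step.
Merged: [1, 5, 5, 6, 7, 24, 25]


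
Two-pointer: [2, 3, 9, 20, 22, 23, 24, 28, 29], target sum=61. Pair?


Two pointers: lo=0, hi=8
No pair sums to 61


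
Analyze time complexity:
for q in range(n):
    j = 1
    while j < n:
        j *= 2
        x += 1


Per nesting level: O(n) * O(log n) = O(n log n)
Complexity: O(n log n)


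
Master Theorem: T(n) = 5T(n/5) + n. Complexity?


a=5, b=5, c=1. log_5(5)=1 = c=1. Case 2: O(n^c log n) = O(n log n)
Complexity: O(n log n)


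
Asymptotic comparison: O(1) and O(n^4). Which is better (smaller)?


constant grows slower than quartic
O(1) is asymptotically smaller; O(n^4) grows faster


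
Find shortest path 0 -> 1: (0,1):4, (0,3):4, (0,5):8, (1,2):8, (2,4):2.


Dijkstra from 0:
Distances: {0: 0, 1: 4, 2: 12, 3: 4, 4: 14, 5: 8}
Shortest distance to 1 = 4, path = [0, 1]


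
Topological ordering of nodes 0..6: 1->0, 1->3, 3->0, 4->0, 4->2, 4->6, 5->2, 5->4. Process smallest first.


Kahn's algorithm, process smallest node first
Order: [1, 3, 5, 4, 0, 2, 6]


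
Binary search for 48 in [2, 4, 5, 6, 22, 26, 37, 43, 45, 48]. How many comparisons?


Search for 48:
[0,9] mid=4 arr[4]=22
[5,9] mid=7 arr[7]=43
[8,9] mid=8 arr[8]=45
[9,9] mid=9 arr[9]=48
Total: 4 comparisons


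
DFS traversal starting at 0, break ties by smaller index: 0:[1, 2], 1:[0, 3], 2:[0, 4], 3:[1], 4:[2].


DFS stack-based: start with [0]
Visit order: [0, 1, 3, 2, 4]


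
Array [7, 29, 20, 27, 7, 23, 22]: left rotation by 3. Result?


Left rotate by 3: [27, 7, 23, 22, 7, 29, 20]


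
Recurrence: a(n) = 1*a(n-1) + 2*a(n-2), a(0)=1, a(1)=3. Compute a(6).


Build bottom-up:
...a(4)=21, a(5)=43, a(6)=1*43+2*21=85


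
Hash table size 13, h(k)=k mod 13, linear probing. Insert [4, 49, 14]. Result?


Insertions: 4->slot 4; 49->slot 10; 14->slot 1
Table: [None, 14, None, None, 4, None, None, None, None, None, 49, None, None]


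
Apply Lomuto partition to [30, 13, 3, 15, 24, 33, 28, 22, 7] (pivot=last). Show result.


Elements <= 7 go left of pivot.
Result: [3, 7, 30, 15, 24, 33, 28, 22, 13], pivot at index 1


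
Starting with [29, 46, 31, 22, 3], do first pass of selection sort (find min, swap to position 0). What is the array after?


After one pass: [3, 46, 31, 22, 29]


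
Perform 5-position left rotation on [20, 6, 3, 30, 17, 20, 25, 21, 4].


Left rotate by 5: [20, 25, 21, 4, 20, 6, 3, 30, 17]


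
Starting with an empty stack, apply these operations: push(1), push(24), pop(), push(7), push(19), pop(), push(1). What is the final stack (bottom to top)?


push(1) -> [1]
push(24) -> [1, 24]
pop() returns 24 -> [1]
push(7) -> [1, 7]
push(19) -> [1, 7, 19]
pop() returns 19 -> [1, 7]
push(1) -> [1, 7, 1]
Final stack (bottom to top): [1, 7, 1]


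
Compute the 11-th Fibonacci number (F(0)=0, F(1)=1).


F(n)=F(n-1)+F(n-2)
...F(9)=34, F(10)=55, F(11)=89


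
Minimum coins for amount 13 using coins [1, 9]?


dp[0]=0; dp[i]=1+min(dp[i-c] for c in coins)
...dp[8]=8, dp[9]=1, dp[10]=2, dp[11]=3, dp[12]=4, dp[13]=5
Minimum coins for 13 = 5


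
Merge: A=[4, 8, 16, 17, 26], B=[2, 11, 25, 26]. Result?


Compare heads, take smaller each step.
Merged: [2, 4, 8, 11, 16, 17, 25, 26, 26]


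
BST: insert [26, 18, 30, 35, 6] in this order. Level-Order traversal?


Root = 26; build tree by BST insertion.
Level-Order traversal: [26, 18, 30, 6, 35]


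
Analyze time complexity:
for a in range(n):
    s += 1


Per nesting level: O(n) = O(n)
Complexity: O(n)


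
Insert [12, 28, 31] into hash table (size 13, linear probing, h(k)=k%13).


Insertions: 12->slot 12; 28->slot 2; 31->slot 5
Table: [None, None, 28, None, None, 31, None, None, None, None, None, None, 12]


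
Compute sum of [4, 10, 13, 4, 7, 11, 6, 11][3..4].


Prefix sums: [0, 4, 14, 27, 31, 38, 49, 55, 66]
Sum[3..4] = prefix[5] - prefix[3] = 38 - 27 = 11


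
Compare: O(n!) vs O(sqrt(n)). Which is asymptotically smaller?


sublinear grows slower than factorial
O(sqrt(n)) is asymptotically smaller; O(n!) grows faster


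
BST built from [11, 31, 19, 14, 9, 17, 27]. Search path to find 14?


BST root = 11
Search for 14: compare at each node
Path: [11, 31, 19, 14]


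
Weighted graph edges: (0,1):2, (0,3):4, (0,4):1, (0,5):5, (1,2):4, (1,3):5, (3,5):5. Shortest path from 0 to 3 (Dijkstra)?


Dijkstra from 0:
Distances: {0: 0, 1: 2, 2: 6, 3: 4, 4: 1, 5: 5}
Shortest distance to 3 = 4, path = [0, 3]


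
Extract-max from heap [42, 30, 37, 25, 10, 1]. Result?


Max = 42
Replace root with last, heapify down
Resulting heap: [37, 30, 1, 25, 10]


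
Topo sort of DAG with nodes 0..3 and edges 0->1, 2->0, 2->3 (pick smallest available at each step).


Kahn's algorithm, process smallest node first
Order: [2, 0, 1, 3]


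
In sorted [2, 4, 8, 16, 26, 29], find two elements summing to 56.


Two pointers: lo=0, hi=5
No pair sums to 56


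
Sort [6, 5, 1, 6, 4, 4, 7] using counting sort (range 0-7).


Count array: [0, 1, 0, 0, 2, 1, 2, 1]
Reconstruct: [1, 4, 4, 5, 6, 6, 7]


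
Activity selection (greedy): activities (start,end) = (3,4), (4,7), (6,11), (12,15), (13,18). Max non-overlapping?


Greedy: pick earliest-ending, then skip overlaps.
Selected (3 activities): [(3, 4), (4, 7), (12, 15)]


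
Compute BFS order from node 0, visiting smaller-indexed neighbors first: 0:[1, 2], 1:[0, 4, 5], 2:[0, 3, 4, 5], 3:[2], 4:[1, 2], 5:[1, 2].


BFS queue: start with [0]
Visit order: [0, 1, 2, 4, 5, 3]


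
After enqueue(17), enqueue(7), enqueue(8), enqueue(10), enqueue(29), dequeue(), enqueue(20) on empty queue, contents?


enqueue(17) -> [17]
enqueue(7) -> [17, 7]
enqueue(8) -> [17, 7, 8]
enqueue(10) -> [17, 7, 8, 10]
enqueue(29) -> [17, 7, 8, 10, 29]
dequeue() returns 17 -> [7, 8, 10, 29]
enqueue(20) -> [7, 8, 10, 29, 20]
Final queue (front to back): [7, 8, 10, 29, 20]


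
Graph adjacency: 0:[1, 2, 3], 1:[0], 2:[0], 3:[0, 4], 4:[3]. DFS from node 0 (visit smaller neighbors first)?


DFS stack-based: start with [0]
Visit order: [0, 1, 2, 3, 4]


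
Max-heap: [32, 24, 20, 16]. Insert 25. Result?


Append 25: [32, 24, 20, 16, 25]
Bubble up: swap idx 4(25) with idx 1(24)
Result: [32, 25, 20, 16, 24]


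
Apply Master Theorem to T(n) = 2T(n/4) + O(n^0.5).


a=2, b=4, c=0.5. log_4(2)=0.5 = c=0.5. Case 2: O(n^c log n) = O(sqrt(n) log n)
Complexity: O(sqrt(n) log n)


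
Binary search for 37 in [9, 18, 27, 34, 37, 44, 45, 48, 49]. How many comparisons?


Search for 37:
[0,8] mid=4 arr[4]=37
Total: 1 comparisons


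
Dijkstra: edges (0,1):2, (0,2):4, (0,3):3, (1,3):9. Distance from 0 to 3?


Dijkstra from 0:
Distances: {0: 0, 1: 2, 2: 4, 3: 3}
Shortest distance to 3 = 3, path = [0, 3]


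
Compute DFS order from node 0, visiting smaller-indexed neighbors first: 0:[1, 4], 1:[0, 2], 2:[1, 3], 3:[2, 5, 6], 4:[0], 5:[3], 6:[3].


DFS stack-based: start with [0]
Visit order: [0, 1, 2, 3, 5, 6, 4]


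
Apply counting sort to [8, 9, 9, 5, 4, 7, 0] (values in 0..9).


Count array: [1, 0, 0, 0, 1, 1, 0, 1, 1, 2]
Reconstruct: [0, 4, 5, 7, 8, 9, 9]


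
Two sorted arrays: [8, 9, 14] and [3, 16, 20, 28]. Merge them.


Compare heads, take smaller each step.
Merged: [3, 8, 9, 14, 16, 20, 28]


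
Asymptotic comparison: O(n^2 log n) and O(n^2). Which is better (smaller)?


quadratic grows slower than n^2 log n
O(n^2) is asymptotically smaller; O(n^2 log n) grows faster


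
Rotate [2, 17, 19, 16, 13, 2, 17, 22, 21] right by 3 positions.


Right rotate by 3: [17, 22, 21, 2, 17, 19, 16, 13, 2]


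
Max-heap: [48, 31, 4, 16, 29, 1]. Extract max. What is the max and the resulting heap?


Max = 48
Replace root with last, heapify down
Resulting heap: [31, 29, 4, 16, 1]


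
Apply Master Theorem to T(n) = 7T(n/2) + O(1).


a=7, b=2, c=0. log_2(7)=2.807 > c=0. Case 1: O(n^log_b(a)) = O(n^2.807)
Complexity: O(n^2.807)


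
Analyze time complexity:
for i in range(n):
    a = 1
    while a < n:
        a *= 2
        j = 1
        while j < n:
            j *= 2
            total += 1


Per nesting level: O(n) * O(log n) * O(log n) = O(n (log n)^2)
Complexity: O(n (log n)^2)


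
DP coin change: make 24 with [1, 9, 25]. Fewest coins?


dp[0]=0; dp[i]=1+min(dp[i-c] for c in coins)
...dp[19]=3, dp[20]=4, dp[21]=5, dp[22]=6, dp[23]=7, dp[24]=8
Minimum coins for 24 = 8


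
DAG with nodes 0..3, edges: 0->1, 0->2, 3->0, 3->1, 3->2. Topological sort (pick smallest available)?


Kahn's algorithm, process smallest node first
Order: [3, 0, 1, 2]


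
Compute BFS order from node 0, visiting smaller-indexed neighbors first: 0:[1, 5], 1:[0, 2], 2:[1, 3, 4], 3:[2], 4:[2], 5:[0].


BFS queue: start with [0]
Visit order: [0, 1, 5, 2, 3, 4]


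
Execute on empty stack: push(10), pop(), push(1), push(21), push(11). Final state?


push(10) -> [10]
pop() returns 10 -> []
push(1) -> [1]
push(21) -> [1, 21]
push(11) -> [1, 21, 11]
Final stack (bottom to top): [1, 21, 11]


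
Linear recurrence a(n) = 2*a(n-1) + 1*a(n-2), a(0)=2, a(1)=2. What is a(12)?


Build bottom-up:
...a(10)=6726, a(11)=16238, a(12)=2*16238+1*6726=39202


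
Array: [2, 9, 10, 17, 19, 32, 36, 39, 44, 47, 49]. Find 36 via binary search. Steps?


Search for 36:
[0,10] mid=5 arr[5]=32
[6,10] mid=8 arr[8]=44
[6,7] mid=6 arr[6]=36
Total: 3 comparisons


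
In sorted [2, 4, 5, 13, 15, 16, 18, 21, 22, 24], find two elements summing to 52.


Two pointers: lo=0, hi=9
No pair sums to 52


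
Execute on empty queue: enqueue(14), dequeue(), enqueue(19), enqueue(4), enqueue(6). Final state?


enqueue(14) -> [14]
dequeue() returns 14 -> []
enqueue(19) -> [19]
enqueue(4) -> [19, 4]
enqueue(6) -> [19, 4, 6]
Final queue (front to back): [19, 4, 6]


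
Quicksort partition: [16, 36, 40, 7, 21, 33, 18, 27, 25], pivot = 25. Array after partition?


Elements <= 25 go left of pivot.
Result: [16, 7, 21, 18, 25, 33, 36, 27, 40], pivot at index 4


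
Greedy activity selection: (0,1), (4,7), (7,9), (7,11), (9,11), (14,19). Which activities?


Greedy: pick earliest-ending, then skip overlaps.
Selected (5 activities): [(0, 1), (4, 7), (7, 9), (9, 11), (14, 19)]


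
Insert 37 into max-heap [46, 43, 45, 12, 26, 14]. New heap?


Append 37: [46, 43, 45, 12, 26, 14, 37]
Bubble up: no swaps needed
Result: [46, 43, 45, 12, 26, 14, 37]


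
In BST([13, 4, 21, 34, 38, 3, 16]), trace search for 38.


BST root = 13
Search for 38: compare at each node
Path: [13, 21, 34, 38]


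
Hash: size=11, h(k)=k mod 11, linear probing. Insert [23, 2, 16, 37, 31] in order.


Insertions: 23->slot 1; 2->slot 2; 16->slot 5; 37->slot 4; 31->slot 9
Table: [None, 23, 2, None, 37, 16, None, None, None, 31, None]


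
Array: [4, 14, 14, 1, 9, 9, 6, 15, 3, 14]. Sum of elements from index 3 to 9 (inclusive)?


Prefix sums: [0, 4, 18, 32, 33, 42, 51, 57, 72, 75, 89]
Sum[3..9] = prefix[10] - prefix[3] = 89 - 32 = 57


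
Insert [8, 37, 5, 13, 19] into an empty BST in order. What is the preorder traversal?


Root = 8; build tree by BST insertion.
Preorder traversal: [8, 5, 37, 13, 19]


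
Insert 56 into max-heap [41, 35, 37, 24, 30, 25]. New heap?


Append 56: [41, 35, 37, 24, 30, 25, 56]
Bubble up: swap idx 6(56) with idx 2(37); swap idx 2(56) with idx 0(41)
Result: [56, 35, 41, 24, 30, 25, 37]


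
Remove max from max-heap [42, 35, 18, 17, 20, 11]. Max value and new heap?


Max = 42
Replace root with last, heapify down
Resulting heap: [35, 20, 18, 17, 11]


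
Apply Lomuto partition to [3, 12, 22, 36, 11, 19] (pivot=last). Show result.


Elements <= 19 go left of pivot.
Result: [3, 12, 11, 19, 22, 36], pivot at index 3


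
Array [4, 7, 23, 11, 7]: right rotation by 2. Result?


Right rotate by 2: [11, 7, 4, 7, 23]


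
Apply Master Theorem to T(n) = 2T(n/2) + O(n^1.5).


a=2, b=2, c=1.5. log_2(2)=1 < c=1.5. Case 3: O(n^c) = O(n^1.500)
Complexity: O(n^1.500)


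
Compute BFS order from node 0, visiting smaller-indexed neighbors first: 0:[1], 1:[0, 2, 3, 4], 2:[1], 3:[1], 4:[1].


BFS queue: start with [0]
Visit order: [0, 1, 2, 3, 4]


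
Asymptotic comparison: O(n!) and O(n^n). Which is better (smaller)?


factorial grows slower than n^n
O(n!) is asymptotically smaller; O(n^n) grows faster


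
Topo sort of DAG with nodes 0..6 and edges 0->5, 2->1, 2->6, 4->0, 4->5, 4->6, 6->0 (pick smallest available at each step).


Kahn's algorithm, process smallest node first
Order: [2, 1, 3, 4, 6, 0, 5]


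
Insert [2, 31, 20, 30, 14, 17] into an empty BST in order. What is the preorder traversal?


Root = 2; build tree by BST insertion.
Preorder traversal: [2, 31, 20, 14, 17, 30]


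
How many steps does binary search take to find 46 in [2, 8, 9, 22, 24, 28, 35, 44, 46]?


Search for 46:
[0,8] mid=4 arr[4]=24
[5,8] mid=6 arr[6]=35
[7,8] mid=7 arr[7]=44
[8,8] mid=8 arr[8]=46
Total: 4 comparisons


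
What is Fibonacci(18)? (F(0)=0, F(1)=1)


F(n)=F(n-1)+F(n-2)
...F(16)=987, F(17)=1597, F(18)=2584


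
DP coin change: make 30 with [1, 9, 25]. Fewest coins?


dp[0]=0; dp[i]=1+min(dp[i-c] for c in coins)
...dp[25]=1, dp[26]=2, dp[27]=3, dp[28]=4, dp[29]=5, dp[30]=6
Minimum coins for 30 = 6


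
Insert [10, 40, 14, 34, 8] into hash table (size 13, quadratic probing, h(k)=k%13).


Insertions: 10->slot 10; 40->slot 1; 14->slot 2; 34->slot 8; 8->slot 9
Table: [None, 40, 14, None, None, None, None, None, 34, 8, 10, None, None]


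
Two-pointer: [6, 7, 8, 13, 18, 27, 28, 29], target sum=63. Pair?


Two pointers: lo=0, hi=7
No pair sums to 63


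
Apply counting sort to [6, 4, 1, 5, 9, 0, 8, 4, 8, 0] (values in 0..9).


Count array: [2, 1, 0, 0, 2, 1, 1, 0, 2, 1]
Reconstruct: [0, 0, 1, 4, 4, 5, 6, 8, 8, 9]


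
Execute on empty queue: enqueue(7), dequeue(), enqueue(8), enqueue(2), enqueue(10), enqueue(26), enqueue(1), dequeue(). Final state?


enqueue(7) -> [7]
dequeue() returns 7 -> []
enqueue(8) -> [8]
enqueue(2) -> [8, 2]
enqueue(10) -> [8, 2, 10]
enqueue(26) -> [8, 2, 10, 26]
enqueue(1) -> [8, 2, 10, 26, 1]
dequeue() returns 8 -> [2, 10, 26, 1]
Final queue (front to back): [2, 10, 26, 1]


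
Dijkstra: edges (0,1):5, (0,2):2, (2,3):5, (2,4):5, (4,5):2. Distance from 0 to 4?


Dijkstra from 0:
Distances: {0: 0, 1: 5, 2: 2, 3: 7, 4: 7, 5: 9}
Shortest distance to 4 = 7, path = [0, 2, 4]


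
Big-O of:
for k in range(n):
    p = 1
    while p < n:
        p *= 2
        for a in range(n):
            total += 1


Per nesting level: O(n) * O(log n) * O(n) = O(n^2 log n)
Complexity: O(n^2 log n)


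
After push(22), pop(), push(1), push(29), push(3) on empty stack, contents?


push(22) -> [22]
pop() returns 22 -> []
push(1) -> [1]
push(29) -> [1, 29]
push(3) -> [1, 29, 3]
Final stack (bottom to top): [1, 29, 3]


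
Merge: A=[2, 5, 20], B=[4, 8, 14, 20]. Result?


Compare heads, take smaller each step.
Merged: [2, 4, 5, 8, 14, 20, 20]


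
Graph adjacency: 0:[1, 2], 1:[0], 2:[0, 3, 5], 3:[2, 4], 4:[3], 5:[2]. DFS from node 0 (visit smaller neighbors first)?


DFS stack-based: start with [0]
Visit order: [0, 1, 2, 3, 4, 5]


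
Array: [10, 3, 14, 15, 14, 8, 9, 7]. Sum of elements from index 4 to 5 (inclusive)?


Prefix sums: [0, 10, 13, 27, 42, 56, 64, 73, 80]
Sum[4..5] = prefix[6] - prefix[4] = 64 - 42 = 22


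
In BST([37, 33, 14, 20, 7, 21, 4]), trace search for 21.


BST root = 37
Search for 21: compare at each node
Path: [37, 33, 14, 20, 21]


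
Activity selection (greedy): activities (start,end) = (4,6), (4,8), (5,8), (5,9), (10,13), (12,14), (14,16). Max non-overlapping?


Greedy: pick earliest-ending, then skip overlaps.
Selected (3 activities): [(4, 6), (10, 13), (14, 16)]


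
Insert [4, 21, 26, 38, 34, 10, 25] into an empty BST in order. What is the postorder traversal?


Root = 4; build tree by BST insertion.
Postorder traversal: [10, 25, 34, 38, 26, 21, 4]


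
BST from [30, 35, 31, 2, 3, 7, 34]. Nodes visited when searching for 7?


BST root = 30
Search for 7: compare at each node
Path: [30, 2, 3, 7]


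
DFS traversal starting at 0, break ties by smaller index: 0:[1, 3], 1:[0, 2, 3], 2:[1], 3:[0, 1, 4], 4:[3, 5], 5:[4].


DFS stack-based: start with [0]
Visit order: [0, 1, 2, 3, 4, 5]


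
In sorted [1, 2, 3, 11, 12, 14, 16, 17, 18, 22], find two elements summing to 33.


Two pointers: lo=0, hi=9
Found pair: (11, 22) summing to 33


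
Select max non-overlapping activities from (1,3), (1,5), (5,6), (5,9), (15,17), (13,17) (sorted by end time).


Greedy: pick earliest-ending, then skip overlaps.
Selected (3 activities): [(1, 3), (5, 6), (15, 17)]


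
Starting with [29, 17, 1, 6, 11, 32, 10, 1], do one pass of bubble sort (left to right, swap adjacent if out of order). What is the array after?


After one pass: [17, 1, 6, 11, 29, 10, 1, 32]


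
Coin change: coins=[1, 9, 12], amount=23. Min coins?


dp[0]=0; dp[i]=1+min(dp[i-c] for c in coins)
...dp[18]=2, dp[19]=3, dp[20]=4, dp[21]=2, dp[22]=3, dp[23]=4
Minimum coins for 23 = 4


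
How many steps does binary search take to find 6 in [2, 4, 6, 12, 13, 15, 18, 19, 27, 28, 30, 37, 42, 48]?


Search for 6:
[0,13] mid=6 arr[6]=18
[0,5] mid=2 arr[2]=6
Total: 2 comparisons


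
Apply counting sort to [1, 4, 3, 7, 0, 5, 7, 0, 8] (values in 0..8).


Count array: [2, 1, 0, 1, 1, 1, 0, 2, 1]
Reconstruct: [0, 0, 1, 3, 4, 5, 7, 7, 8]


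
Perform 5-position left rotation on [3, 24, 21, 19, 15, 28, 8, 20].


Left rotate by 5: [28, 8, 20, 3, 24, 21, 19, 15]


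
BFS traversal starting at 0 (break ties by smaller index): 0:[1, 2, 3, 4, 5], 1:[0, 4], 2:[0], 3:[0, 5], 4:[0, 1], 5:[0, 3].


BFS queue: start with [0]
Visit order: [0, 1, 2, 3, 4, 5]


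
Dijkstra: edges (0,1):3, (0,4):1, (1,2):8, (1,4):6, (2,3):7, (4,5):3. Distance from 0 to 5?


Dijkstra from 0:
Distances: {0: 0, 1: 3, 2: 11, 3: 18, 4: 1, 5: 4}
Shortest distance to 5 = 4, path = [0, 4, 5]


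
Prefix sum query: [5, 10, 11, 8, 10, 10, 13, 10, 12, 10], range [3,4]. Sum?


Prefix sums: [0, 5, 15, 26, 34, 44, 54, 67, 77, 89, 99]
Sum[3..4] = prefix[5] - prefix[3] = 44 - 26 = 18


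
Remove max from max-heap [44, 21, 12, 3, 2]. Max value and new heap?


Max = 44
Replace root with last, heapify down
Resulting heap: [21, 3, 12, 2]


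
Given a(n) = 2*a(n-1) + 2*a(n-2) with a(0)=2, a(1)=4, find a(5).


Build bottom-up:
...a(3)=32, a(4)=88, a(5)=2*88+2*32=240


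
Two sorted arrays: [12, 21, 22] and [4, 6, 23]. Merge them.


Compare heads, take smaller each step.
Merged: [4, 6, 12, 21, 22, 23]


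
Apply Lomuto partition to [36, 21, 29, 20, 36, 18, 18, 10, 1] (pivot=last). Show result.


Elements <= 1 go left of pivot.
Result: [1, 21, 29, 20, 36, 18, 18, 10, 36], pivot at index 0


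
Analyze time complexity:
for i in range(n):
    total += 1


Per nesting level: O(n) = O(n)
Complexity: O(n)


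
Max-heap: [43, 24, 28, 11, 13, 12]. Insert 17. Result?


Append 17: [43, 24, 28, 11, 13, 12, 17]
Bubble up: no swaps needed
Result: [43, 24, 28, 11, 13, 12, 17]


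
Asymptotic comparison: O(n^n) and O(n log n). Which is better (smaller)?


linearithmic grows slower than n^n
O(n log n) is asymptotically smaller; O(n^n) grows faster


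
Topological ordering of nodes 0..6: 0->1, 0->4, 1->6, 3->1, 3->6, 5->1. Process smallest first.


Kahn's algorithm, process smallest node first
Order: [0, 2, 3, 4, 5, 1, 6]


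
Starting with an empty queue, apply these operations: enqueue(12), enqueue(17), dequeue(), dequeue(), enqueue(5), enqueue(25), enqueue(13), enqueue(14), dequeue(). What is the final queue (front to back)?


enqueue(12) -> [12]
enqueue(17) -> [12, 17]
dequeue() returns 12 -> [17]
dequeue() returns 17 -> []
enqueue(5) -> [5]
enqueue(25) -> [5, 25]
enqueue(13) -> [5, 25, 13]
enqueue(14) -> [5, 25, 13, 14]
dequeue() returns 5 -> [25, 13, 14]
Final queue (front to back): [25, 13, 14]


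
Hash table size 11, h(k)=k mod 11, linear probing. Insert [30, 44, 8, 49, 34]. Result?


Insertions: 30->slot 8; 44->slot 0; 8->slot 9; 49->slot 5; 34->slot 1
Table: [44, 34, None, None, None, 49, None, None, 30, 8, None]


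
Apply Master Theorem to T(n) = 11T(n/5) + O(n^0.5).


a=11, b=5, c=0.5. log_5(11)=1.490 > c=0.5. Case 1: O(n^log_b(a)) = O(n^1.490)
Complexity: O(n^1.490)


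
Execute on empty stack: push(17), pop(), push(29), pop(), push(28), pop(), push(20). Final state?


push(17) -> [17]
pop() returns 17 -> []
push(29) -> [29]
pop() returns 29 -> []
push(28) -> [28]
pop() returns 28 -> []
push(20) -> [20]
Final stack (bottom to top): [20]


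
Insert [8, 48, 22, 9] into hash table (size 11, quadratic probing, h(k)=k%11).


Insertions: 8->slot 8; 48->slot 4; 22->slot 0; 9->slot 9
Table: [22, None, None, None, 48, None, None, None, 8, 9, None]


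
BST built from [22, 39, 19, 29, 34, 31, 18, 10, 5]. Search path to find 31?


BST root = 22
Search for 31: compare at each node
Path: [22, 39, 29, 34, 31]


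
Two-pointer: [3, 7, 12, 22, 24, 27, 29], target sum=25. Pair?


Two pointers: lo=0, hi=6
Found pair: (3, 22) summing to 25


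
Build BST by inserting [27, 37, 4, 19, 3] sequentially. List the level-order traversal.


Root = 27; build tree by BST insertion.
Level-Order traversal: [27, 4, 37, 3, 19]


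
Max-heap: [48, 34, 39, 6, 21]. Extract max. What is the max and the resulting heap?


Max = 48
Replace root with last, heapify down
Resulting heap: [39, 34, 21, 6]


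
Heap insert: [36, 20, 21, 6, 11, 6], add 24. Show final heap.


Append 24: [36, 20, 21, 6, 11, 6, 24]
Bubble up: swap idx 6(24) with idx 2(21)
Result: [36, 20, 24, 6, 11, 6, 21]


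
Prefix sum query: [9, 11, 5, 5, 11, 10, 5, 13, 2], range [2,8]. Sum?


Prefix sums: [0, 9, 20, 25, 30, 41, 51, 56, 69, 71]
Sum[2..8] = prefix[9] - prefix[2] = 71 - 20 = 51


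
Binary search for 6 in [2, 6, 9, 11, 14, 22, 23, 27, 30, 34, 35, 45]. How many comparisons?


Search for 6:
[0,11] mid=5 arr[5]=22
[0,4] mid=2 arr[2]=9
[0,1] mid=0 arr[0]=2
[1,1] mid=1 arr[1]=6
Total: 4 comparisons


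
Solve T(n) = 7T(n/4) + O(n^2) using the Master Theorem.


a=7, b=4, c=2. log_4(7)=1.404 < c=2. Case 3: O(n^c) = O(n^2)
Complexity: O(n^2)


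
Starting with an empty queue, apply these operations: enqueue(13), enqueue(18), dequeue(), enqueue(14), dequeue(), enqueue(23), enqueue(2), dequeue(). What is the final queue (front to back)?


enqueue(13) -> [13]
enqueue(18) -> [13, 18]
dequeue() returns 13 -> [18]
enqueue(14) -> [18, 14]
dequeue() returns 18 -> [14]
enqueue(23) -> [14, 23]
enqueue(2) -> [14, 23, 2]
dequeue() returns 14 -> [23, 2]
Final queue (front to back): [23, 2]


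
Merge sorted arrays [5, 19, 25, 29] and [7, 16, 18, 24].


Compare heads, take smaller each step.
Merged: [5, 7, 16, 18, 19, 24, 25, 29]


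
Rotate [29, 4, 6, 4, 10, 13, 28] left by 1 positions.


Left rotate by 1: [4, 6, 4, 10, 13, 28, 29]


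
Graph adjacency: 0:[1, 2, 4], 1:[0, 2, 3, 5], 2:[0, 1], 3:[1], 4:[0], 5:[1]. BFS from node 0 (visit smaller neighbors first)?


BFS queue: start with [0]
Visit order: [0, 1, 2, 4, 3, 5]


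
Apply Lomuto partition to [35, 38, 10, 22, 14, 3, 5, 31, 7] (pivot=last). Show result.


Elements <= 7 go left of pivot.
Result: [3, 5, 7, 22, 14, 35, 38, 31, 10], pivot at index 2


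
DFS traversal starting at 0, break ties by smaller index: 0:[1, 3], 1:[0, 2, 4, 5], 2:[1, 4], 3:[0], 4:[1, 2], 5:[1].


DFS stack-based: start with [0]
Visit order: [0, 1, 2, 4, 5, 3]


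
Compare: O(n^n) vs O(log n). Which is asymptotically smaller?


logarithmic grows slower than n^n
O(log n) is asymptotically smaller; O(n^n) grows faster


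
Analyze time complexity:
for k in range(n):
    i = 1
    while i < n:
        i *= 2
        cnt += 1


Per nesting level: O(n) * O(log n) = O(n log n)
Complexity: O(n log n)


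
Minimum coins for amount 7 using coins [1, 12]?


dp[0]=0; dp[i]=1+min(dp[i-c] for c in coins)
...dp[2]=2, dp[3]=3, dp[4]=4, dp[5]=5, dp[6]=6, dp[7]=7
Minimum coins for 7 = 7


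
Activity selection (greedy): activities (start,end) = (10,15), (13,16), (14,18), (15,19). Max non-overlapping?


Greedy: pick earliest-ending, then skip overlaps.
Selected (2 activities): [(10, 15), (15, 19)]


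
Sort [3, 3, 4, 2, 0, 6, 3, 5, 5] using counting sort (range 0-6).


Count array: [1, 0, 1, 3, 1, 2, 1]
Reconstruct: [0, 2, 3, 3, 3, 4, 5, 5, 6]


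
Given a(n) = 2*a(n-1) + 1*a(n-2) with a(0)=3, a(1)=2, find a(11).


Build bottom-up:
...a(9)=3194, a(10)=7711, a(11)=2*7711+1*3194=18616


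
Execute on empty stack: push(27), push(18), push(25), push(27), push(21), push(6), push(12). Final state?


push(27) -> [27]
push(18) -> [27, 18]
push(25) -> [27, 18, 25]
push(27) -> [27, 18, 25, 27]
push(21) -> [27, 18, 25, 27, 21]
push(6) -> [27, 18, 25, 27, 21, 6]
push(12) -> [27, 18, 25, 27, 21, 6, 12]
Final stack (bottom to top): [27, 18, 25, 27, 21, 6, 12]


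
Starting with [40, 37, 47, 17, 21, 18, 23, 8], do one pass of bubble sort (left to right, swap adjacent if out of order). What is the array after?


After one pass: [37, 40, 17, 21, 18, 23, 8, 47]


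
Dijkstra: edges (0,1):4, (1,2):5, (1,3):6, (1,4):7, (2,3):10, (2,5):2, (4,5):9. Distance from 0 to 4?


Dijkstra from 0:
Distances: {0: 0, 1: 4, 2: 9, 3: 10, 4: 11, 5: 11}
Shortest distance to 4 = 11, path = [0, 1, 4]


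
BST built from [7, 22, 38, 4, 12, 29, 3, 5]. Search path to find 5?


BST root = 7
Search for 5: compare at each node
Path: [7, 4, 5]


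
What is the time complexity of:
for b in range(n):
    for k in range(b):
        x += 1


Per nesting level: O(n) * O(n) [triangular over b] = O(n^2)
Complexity: O(n^2)


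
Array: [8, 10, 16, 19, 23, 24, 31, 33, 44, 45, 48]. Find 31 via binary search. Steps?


Search for 31:
[0,10] mid=5 arr[5]=24
[6,10] mid=8 arr[8]=44
[6,7] mid=6 arr[6]=31
Total: 3 comparisons


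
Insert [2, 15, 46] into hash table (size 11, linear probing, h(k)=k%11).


Insertions: 2->slot 2; 15->slot 4; 46->slot 3
Table: [None, None, 2, 46, 15, None, None, None, None, None, None]


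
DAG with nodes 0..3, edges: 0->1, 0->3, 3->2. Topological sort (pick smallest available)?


Kahn's algorithm, process smallest node first
Order: [0, 1, 3, 2]


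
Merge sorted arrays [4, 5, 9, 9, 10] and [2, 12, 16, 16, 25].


Compare heads, take smaller each step.
Merged: [2, 4, 5, 9, 9, 10, 12, 16, 16, 25]


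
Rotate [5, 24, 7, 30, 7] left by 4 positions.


Left rotate by 4: [7, 5, 24, 7, 30]


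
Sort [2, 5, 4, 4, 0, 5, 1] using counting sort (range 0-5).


Count array: [1, 1, 1, 0, 2, 2]
Reconstruct: [0, 1, 2, 4, 4, 5, 5]


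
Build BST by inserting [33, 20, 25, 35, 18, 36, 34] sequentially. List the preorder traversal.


Root = 33; build tree by BST insertion.
Preorder traversal: [33, 20, 18, 25, 35, 34, 36]


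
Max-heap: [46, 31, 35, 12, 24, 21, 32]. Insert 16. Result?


Append 16: [46, 31, 35, 12, 24, 21, 32, 16]
Bubble up: swap idx 7(16) with idx 3(12)
Result: [46, 31, 35, 16, 24, 21, 32, 12]


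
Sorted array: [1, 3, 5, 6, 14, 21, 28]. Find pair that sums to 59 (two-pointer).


Two pointers: lo=0, hi=6
No pair sums to 59


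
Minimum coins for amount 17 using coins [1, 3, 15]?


dp[0]=0; dp[i]=1+min(dp[i-c] for c in coins)
...dp[12]=4, dp[13]=5, dp[14]=6, dp[15]=1, dp[16]=2, dp[17]=3
Minimum coins for 17 = 3


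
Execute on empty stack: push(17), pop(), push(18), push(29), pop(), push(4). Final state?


push(17) -> [17]
pop() returns 17 -> []
push(18) -> [18]
push(29) -> [18, 29]
pop() returns 29 -> [18]
push(4) -> [18, 4]
Final stack (bottom to top): [18, 4]


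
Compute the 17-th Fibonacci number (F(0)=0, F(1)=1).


F(n)=F(n-1)+F(n-2)
...F(15)=610, F(16)=987, F(17)=1597


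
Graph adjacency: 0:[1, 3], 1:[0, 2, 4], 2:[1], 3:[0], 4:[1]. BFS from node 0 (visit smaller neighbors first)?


BFS queue: start with [0]
Visit order: [0, 1, 3, 2, 4]


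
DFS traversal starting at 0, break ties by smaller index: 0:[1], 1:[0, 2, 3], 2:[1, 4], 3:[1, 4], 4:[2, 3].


DFS stack-based: start with [0]
Visit order: [0, 1, 2, 4, 3]


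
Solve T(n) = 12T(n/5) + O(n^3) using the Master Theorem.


a=12, b=5, c=3. log_5(12)=1.544 < c=3. Case 3: O(n^c) = O(n^3)
Complexity: O(n^3)


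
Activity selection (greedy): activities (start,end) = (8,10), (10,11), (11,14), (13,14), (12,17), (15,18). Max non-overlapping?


Greedy: pick earliest-ending, then skip overlaps.
Selected (4 activities): [(8, 10), (10, 11), (11, 14), (15, 18)]


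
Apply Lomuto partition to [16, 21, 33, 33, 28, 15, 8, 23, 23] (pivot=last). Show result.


Elements <= 23 go left of pivot.
Result: [16, 21, 15, 8, 23, 23, 33, 28, 33], pivot at index 5


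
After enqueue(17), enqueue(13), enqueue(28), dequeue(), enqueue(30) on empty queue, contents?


enqueue(17) -> [17]
enqueue(13) -> [17, 13]
enqueue(28) -> [17, 13, 28]
dequeue() returns 17 -> [13, 28]
enqueue(30) -> [13, 28, 30]
Final queue (front to back): [13, 28, 30]


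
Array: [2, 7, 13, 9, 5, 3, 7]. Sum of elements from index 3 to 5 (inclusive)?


Prefix sums: [0, 2, 9, 22, 31, 36, 39, 46]
Sum[3..5] = prefix[6] - prefix[3] = 39 - 22 = 17


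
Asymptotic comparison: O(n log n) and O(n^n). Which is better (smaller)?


linearithmic grows slower than n^n
O(n log n) is asymptotically smaller; O(n^n) grows faster


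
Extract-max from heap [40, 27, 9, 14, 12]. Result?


Max = 40
Replace root with last, heapify down
Resulting heap: [27, 14, 9, 12]


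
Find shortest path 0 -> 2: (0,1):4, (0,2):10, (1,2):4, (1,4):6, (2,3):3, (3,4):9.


Dijkstra from 0:
Distances: {0: 0, 1: 4, 2: 8, 3: 11, 4: 10}
Shortest distance to 2 = 8, path = [0, 1, 2]


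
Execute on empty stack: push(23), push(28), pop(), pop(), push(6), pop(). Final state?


push(23) -> [23]
push(28) -> [23, 28]
pop() returns 28 -> [23]
pop() returns 23 -> []
push(6) -> [6]
pop() returns 6 -> []
Final stack (bottom to top): []


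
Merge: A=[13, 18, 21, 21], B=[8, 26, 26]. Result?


Compare heads, take smaller each step.
Merged: [8, 13, 18, 21, 21, 26, 26]


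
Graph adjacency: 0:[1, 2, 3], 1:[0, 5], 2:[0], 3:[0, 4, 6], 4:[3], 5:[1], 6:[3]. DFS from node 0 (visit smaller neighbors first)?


DFS stack-based: start with [0]
Visit order: [0, 1, 5, 2, 3, 4, 6]


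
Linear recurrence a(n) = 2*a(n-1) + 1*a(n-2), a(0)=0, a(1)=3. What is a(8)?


Build bottom-up:
...a(6)=210, a(7)=507, a(8)=2*507+1*210=1224


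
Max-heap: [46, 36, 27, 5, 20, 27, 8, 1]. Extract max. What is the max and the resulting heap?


Max = 46
Replace root with last, heapify down
Resulting heap: [36, 20, 27, 5, 1, 27, 8]
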